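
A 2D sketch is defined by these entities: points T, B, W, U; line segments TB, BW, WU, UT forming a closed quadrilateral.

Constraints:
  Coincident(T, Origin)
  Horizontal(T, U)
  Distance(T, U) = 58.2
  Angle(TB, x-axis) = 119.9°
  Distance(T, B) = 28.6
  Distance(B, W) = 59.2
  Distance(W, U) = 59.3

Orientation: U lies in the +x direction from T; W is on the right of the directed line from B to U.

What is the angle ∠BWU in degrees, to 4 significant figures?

80.52°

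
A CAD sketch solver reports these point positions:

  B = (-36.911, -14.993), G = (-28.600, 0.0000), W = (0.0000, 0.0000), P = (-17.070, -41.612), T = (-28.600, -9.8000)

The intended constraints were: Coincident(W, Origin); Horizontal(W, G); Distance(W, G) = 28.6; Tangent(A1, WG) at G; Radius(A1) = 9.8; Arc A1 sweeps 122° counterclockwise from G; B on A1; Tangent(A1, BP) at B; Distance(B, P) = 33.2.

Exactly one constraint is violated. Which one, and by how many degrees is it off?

Tangent(A1, BP) at B — off by 4.70°.

W = (0.00, 0.00) ✓; W.y = 0.00, G.y = 0.00 ✓; |WG| = 28.60 ✓; ∠(TG, GW) = 90.00° ✓; |TG| = 9.800 ✓; bearing(T→B) − bearing(T→G) = 122.0° ✓; |TB| = 9.800 ✓; ∠(TB, BP) = 85.30° ✗; |BP| = 33.20 ✓.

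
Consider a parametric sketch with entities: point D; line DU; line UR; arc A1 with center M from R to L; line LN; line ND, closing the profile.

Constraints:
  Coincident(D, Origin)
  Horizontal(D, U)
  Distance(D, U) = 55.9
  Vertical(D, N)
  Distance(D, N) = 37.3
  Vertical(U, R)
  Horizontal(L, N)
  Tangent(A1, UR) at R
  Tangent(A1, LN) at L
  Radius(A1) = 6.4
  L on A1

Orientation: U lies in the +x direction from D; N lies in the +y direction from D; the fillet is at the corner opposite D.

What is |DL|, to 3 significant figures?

62.0

D is at the origin; DU is horizontal with |DU| = 55.9 and U on the +x side, so U = (55.9, 0.00). DN is vertical with |DN| = 37.3 and N on the +y side, so N = (0.00, 37.3). The virtual corner opposite D is at (55.9, 37.3). Since A1 is tangent to UR there, MR ⟂ UR and A1 meets LN tangentially, so ML is at right angles to LN, with radius 6.4, so the center M sits 6.4 in from both sides at M = (49.5, 30.9). That places the tangent points at R = (55.9, 30.9) on UR and L = (49.5, 37.3) on LN. Then |DL| = |L − D| = 62.0.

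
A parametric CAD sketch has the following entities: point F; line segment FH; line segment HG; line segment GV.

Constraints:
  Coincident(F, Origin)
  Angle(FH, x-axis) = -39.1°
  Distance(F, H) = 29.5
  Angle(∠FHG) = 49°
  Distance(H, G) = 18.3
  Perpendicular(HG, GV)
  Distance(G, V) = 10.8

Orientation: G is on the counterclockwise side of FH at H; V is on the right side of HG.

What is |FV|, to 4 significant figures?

33.08

F is at the origin; FH runs at -39.1° with length 29.5, so H = 29.5·(cos -39.1°, sin -39.1°) = (22.89, -18.60). ∠FHG = 49.0°, so HG runs at -39.1° + (180° − 49.0°) = 91.90° from the x-axis; with |HG| = 18.3, G = H + 18.3·(cos 91.90°, sin 91.90°) = (22.29, -0.3150). HG ⟂ GV; with |GV| = 10.8 on the right of HG, V = G + 10.8·(0.9995, 0.03316) = (33.08, 0.04308). Then |FV| = |V − F| = 33.08.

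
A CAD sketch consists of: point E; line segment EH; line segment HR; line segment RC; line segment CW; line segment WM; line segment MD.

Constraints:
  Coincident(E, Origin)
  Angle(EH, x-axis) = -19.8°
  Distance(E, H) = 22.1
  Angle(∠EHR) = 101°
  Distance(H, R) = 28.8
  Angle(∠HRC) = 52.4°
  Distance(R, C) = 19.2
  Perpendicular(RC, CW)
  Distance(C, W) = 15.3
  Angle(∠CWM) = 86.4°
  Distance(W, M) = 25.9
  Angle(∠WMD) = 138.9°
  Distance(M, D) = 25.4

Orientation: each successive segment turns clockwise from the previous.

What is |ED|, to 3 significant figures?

64.4

E is at the origin; EH runs at -19.8° with length 22.1, so H = (20.8, -7.49). ∠EHR = 101.0° gives HR at -98.8° from the x-axis; with |HR| = 28.8, R = (16.4, -35.9). ∠HRC = 52.4° gives RC at 134° from the x-axis; with |RC| = 19.2, C = (3.15, -22.0). RC ⟂ CW, so CW runs at 43.6°; with |CW| = 15.3, W = (14.2, -11.5). ∠CWM = 86.4° gives WM at -50.0° from the x-axis; with |WM| = 25.9, M = (30.9, -31.3). ∠WMD = 138.9° gives MD at -91.1° from the x-axis; with |MD| = 25.4, D = (30.4, -56.7). Then |ED| = |D − E| = 64.4.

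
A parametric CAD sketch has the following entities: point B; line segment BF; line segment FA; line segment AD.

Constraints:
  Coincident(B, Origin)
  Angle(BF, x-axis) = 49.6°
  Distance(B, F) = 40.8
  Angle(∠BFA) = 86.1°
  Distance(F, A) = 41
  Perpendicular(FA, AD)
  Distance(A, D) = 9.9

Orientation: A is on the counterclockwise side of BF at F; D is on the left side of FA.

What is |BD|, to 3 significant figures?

49.1

B is at the origin; BF runs at 49.6° with length 40.8, so F = 40.8·(cos 49.6°, sin 49.6°) = (26.4, 31.1). ∠BFA = 86.1°, so FA runs at 49.6° + (180° − 86.1°) = 144° from the x-axis; with |FA| = 41.0, A = F + 41.0·(cos 144°, sin 144°) = (-6.51, 55.5). The perpendicularity gives AD at right angles to FA; with |AD| = 9.9 on the left of FA, D = A + 9.9·(-0.595, -0.804) = (-12.4, 47.5). Then |BD| = |D − B| = 49.1.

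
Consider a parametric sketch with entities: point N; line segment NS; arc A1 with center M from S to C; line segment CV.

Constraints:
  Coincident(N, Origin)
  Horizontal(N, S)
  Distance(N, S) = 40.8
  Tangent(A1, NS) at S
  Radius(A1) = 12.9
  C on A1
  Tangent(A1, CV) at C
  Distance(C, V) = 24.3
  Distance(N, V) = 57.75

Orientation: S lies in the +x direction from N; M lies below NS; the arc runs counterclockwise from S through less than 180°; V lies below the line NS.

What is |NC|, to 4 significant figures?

35.17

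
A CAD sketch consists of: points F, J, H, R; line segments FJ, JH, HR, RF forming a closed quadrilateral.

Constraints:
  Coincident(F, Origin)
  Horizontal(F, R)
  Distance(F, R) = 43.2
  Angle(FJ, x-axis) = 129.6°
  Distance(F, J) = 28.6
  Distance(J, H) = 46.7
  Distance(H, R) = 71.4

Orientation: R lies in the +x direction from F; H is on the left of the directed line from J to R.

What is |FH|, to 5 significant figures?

61.821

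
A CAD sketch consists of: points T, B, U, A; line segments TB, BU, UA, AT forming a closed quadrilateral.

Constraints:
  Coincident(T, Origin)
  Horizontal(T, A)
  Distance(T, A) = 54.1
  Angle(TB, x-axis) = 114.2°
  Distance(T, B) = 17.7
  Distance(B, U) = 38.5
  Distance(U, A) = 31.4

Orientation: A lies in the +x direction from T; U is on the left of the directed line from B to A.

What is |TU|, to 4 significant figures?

37.47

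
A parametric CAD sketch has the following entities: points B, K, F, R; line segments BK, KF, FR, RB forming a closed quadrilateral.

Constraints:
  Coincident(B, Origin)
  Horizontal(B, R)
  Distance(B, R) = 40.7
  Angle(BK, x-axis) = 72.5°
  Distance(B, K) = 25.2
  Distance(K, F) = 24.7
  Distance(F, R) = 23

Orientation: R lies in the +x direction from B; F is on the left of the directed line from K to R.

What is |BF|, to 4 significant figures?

38.57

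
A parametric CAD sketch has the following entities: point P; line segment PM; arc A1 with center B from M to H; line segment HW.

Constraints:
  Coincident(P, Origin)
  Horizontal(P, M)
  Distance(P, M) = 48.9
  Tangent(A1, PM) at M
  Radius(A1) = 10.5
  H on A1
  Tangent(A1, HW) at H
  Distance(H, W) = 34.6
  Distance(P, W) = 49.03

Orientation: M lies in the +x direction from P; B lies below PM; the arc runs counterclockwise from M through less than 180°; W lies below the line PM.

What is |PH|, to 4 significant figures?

39.59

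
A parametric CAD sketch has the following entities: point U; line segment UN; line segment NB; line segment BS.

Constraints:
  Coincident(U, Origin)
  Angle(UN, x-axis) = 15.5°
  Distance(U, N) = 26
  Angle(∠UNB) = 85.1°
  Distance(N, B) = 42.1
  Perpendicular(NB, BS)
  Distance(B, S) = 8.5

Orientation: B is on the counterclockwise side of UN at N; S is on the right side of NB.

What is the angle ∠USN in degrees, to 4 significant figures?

29.37°

U is at the origin; UN runs at 15.5° with length 26.0, so N = 26.0·(cos 15.5°, sin 15.5°) = (25.05, 6.948). ∠UNB = 85.1°, so NB runs at 15.5° + (180° − 85.1°) = 110.4° from the x-axis; with |NB| = 42.1, B = N + 42.1·(cos 110.4°, sin 110.4°) = (10.38, 46.41). NB ⟂ BS; with |BS| = 8.5 on the right of NB, S = B + 8.5·(0.9373, 0.3486) = (18.35, 49.37). Then cos ∠USN = SU·SN / (|SU||SN|), giving 29.37°.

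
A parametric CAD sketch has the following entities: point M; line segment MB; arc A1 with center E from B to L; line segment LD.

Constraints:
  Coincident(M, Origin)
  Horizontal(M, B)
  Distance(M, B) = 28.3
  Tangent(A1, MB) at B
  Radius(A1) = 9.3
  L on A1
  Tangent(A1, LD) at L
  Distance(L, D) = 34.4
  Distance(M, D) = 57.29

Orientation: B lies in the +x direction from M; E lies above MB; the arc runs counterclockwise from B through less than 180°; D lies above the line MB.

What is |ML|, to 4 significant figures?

38.78

Checks: |MB| = 28.30 ✓; |EL| = 9.300 ✓; ∠(EL, LD) = 90.00° ✓; |LD| = 34.40 ✓; |MD| = 57.29 ✓.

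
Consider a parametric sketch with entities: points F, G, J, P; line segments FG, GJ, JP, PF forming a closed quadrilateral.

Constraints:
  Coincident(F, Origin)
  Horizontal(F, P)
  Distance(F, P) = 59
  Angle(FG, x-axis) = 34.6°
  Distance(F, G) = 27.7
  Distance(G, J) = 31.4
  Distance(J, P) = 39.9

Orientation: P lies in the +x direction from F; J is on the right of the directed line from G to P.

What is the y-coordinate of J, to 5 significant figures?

-15.667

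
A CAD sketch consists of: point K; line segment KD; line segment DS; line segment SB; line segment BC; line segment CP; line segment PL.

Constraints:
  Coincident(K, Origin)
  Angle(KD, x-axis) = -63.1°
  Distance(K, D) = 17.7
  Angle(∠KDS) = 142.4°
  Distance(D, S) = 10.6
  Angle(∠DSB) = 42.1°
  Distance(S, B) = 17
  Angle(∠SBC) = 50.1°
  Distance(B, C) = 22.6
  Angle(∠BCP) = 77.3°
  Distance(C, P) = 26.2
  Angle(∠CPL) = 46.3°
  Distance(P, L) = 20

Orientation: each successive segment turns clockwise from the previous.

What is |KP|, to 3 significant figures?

40.7

K is at the origin; KD runs at -63.1° with length 17.7, so D = (8.01, -15.8). ∠KDS = 142.4° gives DS at -101° from the x-axis; with |DS| = 10.6, S = (6.04, -26.2). ∠DSB = 42.1° gives SB at 121° from the x-axis; with |SB| = 17.0, B = (-2.82, -11.7). ∠SBC = 50.1° gives BC at -8.50° from the x-axis; with |BC| = 22.6, C = (19.5, -15.0). ∠BCP = 77.3° gives CP at -111° from the x-axis; with |CP| = 26.2, P = (10.1, -39.5). Then |KP| = |P − K| = 40.7.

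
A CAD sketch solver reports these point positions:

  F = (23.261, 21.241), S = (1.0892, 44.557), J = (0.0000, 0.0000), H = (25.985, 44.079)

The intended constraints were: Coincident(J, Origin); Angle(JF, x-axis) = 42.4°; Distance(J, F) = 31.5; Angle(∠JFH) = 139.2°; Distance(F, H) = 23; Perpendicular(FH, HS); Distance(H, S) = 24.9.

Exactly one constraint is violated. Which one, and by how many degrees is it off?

Perpendicular(FH, HS) — off by 5.70°.

J = (0.00, 0.00) ✓; JF at 42.40° ✓; |JF| = 31.50 ✓; ∠JFH = 139.2° ✓; |FH| = 23.00 ✓; ∠(FH, HS) = 95.70° ✗; |HS| = 24.90 ✓.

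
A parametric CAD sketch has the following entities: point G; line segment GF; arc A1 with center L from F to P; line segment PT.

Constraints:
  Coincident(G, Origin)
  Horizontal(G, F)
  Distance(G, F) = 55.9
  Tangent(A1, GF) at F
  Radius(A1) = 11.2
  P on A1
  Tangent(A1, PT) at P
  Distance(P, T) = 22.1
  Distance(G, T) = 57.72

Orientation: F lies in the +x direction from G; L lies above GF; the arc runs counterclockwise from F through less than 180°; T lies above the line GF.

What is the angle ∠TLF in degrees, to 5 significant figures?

157.81°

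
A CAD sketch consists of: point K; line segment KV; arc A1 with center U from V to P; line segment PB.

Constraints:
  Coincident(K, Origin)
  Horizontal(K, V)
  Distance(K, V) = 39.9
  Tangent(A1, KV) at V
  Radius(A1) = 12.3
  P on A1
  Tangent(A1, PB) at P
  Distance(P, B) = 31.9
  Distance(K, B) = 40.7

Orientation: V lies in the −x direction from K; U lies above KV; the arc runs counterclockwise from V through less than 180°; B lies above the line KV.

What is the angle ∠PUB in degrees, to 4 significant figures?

68.91°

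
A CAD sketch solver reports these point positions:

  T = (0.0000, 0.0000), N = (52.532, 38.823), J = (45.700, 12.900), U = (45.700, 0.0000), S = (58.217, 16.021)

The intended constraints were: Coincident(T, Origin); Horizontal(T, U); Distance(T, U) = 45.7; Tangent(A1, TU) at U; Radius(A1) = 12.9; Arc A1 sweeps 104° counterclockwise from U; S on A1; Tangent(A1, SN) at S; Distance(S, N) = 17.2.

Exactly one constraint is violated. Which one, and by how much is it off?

Distance(S, N) = 17.2 — off by 6.30.

T = (0.00, 0.00) ✓; T.y = 0.00, U.y = 0.00 ✓; |TU| = 45.70 ✓; ∠(JU, UT) = 90.00° ✓; |JU| = 12.90 ✓; bearing(J→S) − bearing(J→U) = 104.0° ✓; |JS| = 12.90 ✓; ∠(JS, SN) = 90.00° ✓; |SN| = 23.50 ✗.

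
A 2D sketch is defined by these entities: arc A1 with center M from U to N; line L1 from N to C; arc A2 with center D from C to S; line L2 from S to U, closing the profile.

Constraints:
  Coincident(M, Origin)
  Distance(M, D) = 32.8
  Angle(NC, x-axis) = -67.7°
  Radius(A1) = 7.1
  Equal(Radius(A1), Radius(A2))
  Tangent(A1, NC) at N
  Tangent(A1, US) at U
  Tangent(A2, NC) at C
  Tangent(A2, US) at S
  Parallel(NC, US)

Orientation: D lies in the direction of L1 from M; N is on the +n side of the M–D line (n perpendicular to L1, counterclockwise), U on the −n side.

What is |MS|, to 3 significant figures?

33.6

The slot axis is L1's direction at -67.7°, so u = (cos -67.7°, sin -67.7°) = (0.379, -0.925) and n = (−sin -67.7°, cos -67.7°) = (0.925, 0.379). M is at the origin and D lies 32.8 along u from M, so D = 32.8·u = (12.4, -30.3). Tangency of A1 to both parallel lines with radius 7.1 puts N and U at M ± 7.1·n: N = (6.57, 2.69), U = (-6.57, -2.69). Equal radii place C and S the same way about D: C = D + 7.1·n = (19.0, -27.7), S = D − 7.1·n = (5.88, -33.0). Then |MS| = |S − M| = 33.6.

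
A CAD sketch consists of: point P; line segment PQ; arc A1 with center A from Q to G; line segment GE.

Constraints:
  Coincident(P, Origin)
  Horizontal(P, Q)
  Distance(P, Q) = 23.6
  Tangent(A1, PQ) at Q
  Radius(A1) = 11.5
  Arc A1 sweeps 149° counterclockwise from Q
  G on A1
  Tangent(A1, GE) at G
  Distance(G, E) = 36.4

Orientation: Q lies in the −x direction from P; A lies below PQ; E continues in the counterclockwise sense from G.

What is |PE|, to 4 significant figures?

40.14

P is at the origin; P and Q share the same y with |PQ| = 23.6 and Q on the −x side, so Q = (-23.60, 0.000). Since A1 is tangent to PQ there, AQ ⟂ PQ, so A = Q + (0, -11.5) = (-23.60, -11.50). On A1, Q sits at bearing 90° from A; a 149° counterclockwise sweep puts G at bearing 239°, so G = A + 11.5·(cos 239°, sin 239°) = (-29.52, -21.36). Since A1 is tangent to GE there, AG ⟂ GE, so GE runs along (−sin 239°, cos 239°); with |GE| = 36.4, E = (1.678, -40.10). Then |PE| = |E − P| = 40.14.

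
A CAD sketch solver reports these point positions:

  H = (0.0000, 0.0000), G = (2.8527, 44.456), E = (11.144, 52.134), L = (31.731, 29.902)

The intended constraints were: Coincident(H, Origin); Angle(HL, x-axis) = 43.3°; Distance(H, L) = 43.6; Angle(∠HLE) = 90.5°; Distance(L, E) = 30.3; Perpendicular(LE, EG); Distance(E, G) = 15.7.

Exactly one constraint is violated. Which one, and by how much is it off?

Distance(E, G) = 15.7 — off by 4.40.

H = (0.00, 0.00) ✓; HL at 43.30° ✓; |HL| = 43.60 ✓; ∠HLE = 90.50° ✓; |LE| = 30.30 ✓; ∠(LE, EG) = 90.00° ✓; |EG| = 11.30 ✗.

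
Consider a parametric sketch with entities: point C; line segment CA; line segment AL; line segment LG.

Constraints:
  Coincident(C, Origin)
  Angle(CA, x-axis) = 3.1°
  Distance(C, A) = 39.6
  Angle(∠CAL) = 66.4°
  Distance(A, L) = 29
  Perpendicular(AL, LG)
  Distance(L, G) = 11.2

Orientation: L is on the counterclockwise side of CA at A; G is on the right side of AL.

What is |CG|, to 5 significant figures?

49.274

∠CAL = 66.4°, so AL runs at 3.1° + (180° − 66.4°) = 116.70° from the x-axis; with |AL| = 29.0, L = A + 29.0·(cos 116.70°, sin 116.70°) = (26.512, 28.049). AL is perpendicular to LG; with |LG| = 11.2 on the right of AL, G = L + 11.2·(0.89337, 0.44932) = (36.518, 33.082). Then |CG| = |G − C| = 49.274.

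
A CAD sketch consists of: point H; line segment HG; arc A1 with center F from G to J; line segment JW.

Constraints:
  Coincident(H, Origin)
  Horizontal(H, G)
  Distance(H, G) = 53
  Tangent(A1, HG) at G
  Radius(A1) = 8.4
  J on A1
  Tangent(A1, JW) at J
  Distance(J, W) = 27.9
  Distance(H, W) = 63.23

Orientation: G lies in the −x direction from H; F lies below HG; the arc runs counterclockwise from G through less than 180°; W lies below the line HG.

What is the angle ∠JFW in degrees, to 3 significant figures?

73.2°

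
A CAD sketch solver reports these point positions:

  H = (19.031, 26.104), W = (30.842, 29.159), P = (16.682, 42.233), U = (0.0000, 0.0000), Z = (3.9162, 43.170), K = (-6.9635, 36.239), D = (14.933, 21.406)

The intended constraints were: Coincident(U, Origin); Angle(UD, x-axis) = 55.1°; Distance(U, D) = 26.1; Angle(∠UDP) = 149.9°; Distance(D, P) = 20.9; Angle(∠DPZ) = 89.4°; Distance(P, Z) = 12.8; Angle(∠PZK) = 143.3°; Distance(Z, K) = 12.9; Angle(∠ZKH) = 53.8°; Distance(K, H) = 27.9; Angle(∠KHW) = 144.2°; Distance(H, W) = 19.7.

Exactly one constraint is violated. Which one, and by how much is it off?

Distance(H, W) = 19.7 — off by 7.50.

U = (0.00, 0.00) ✓; UD at 55.10° ✓; |UD| = 26.10 ✓; ∠UDP = 149.9° ✓; |DP| = 20.90 ✓; ∠DPZ = 89.40° ✓; |PZ| = 12.80 ✓; ∠PZK = 143.3° ✓; |ZK| = 12.90 ✓; ∠ZKH = 53.80° ✓; |KH| = 27.90 ✓; ∠KHW = 144.2° ✓; |HW| = 12.20 ✗.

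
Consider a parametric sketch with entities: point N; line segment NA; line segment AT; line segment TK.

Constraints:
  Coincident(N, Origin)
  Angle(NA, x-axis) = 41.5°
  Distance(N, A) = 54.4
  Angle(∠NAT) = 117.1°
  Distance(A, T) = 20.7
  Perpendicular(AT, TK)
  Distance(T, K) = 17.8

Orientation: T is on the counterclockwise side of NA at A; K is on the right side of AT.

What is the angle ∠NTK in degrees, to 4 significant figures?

136.8°

N is at the origin; NA runs at 41.5° with length 54.4, so A = 54.4·(cos 41.5°, sin 41.5°) = (40.74, 36.05). ∠NAT = 117.1°, so AT runs at 41.5° + (180° − 117.1°) = 104.4° from the x-axis; with |AT| = 20.7, T = A + 20.7·(cos 104.4°, sin 104.4°) = (35.60, 56.10). The perpendicularity gives TK at right angles to AT; with |TK| = 17.8 on the right of AT, K = T + 17.8·(0.9686, 0.2487) = (52.84, 60.52). Then cos ∠NTK = TN·TK / (|TN||TK|), giving 136.8°.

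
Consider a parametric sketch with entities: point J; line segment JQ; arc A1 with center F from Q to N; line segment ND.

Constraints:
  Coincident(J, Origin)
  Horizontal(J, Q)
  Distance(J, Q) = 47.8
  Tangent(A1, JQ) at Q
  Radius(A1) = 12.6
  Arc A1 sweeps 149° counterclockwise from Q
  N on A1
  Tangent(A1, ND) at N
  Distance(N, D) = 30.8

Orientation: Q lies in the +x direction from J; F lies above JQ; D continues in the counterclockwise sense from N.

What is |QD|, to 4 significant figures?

44.02

J is at the origin; JQ is horizontal with |JQ| = 47.8 and Q on the +x side, so Q = (47.80, 0.000). The tangent condition forces FQ to be normal to JQ, so F = Q + (0, 12.6) = (47.80, 12.60). On A1, Q sits at bearing -90° from F; a 149° counterclockwise sweep puts N at bearing 59°, so N = F + 12.6·(cos 59°, sin 59°) = (54.29, 23.40). A1 meets ND tangentially, so FN is at right angles to ND, so ND runs along (−sin 59°, cos 59°); with |ND| = 30.8, D = (27.89, 39.26). Then |QD| = |D − Q| = 44.02.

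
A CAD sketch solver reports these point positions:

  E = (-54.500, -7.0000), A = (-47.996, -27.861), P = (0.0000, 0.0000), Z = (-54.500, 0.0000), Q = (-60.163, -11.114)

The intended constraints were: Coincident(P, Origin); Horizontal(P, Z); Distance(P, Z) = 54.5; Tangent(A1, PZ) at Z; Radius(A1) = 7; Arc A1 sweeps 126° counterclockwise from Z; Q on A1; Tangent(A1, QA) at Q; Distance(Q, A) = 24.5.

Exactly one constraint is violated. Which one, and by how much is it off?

Distance(Q, A) = 24.5 — off by 3.80.

P = (0.00, 0.00) ✓; P.y = 0.00, Z.y = 0.00 ✓; |PZ| = 54.50 ✓; ∠(EZ, ZP) = 90.00° ✓; |EZ| = 7.000 ✓; bearing(E→Q) − bearing(E→Z) = 126.0° ✓; |EQ| = 7.000 ✓; ∠(EQ, QA) = 90.00° ✓; |QA| = 20.70 ✗.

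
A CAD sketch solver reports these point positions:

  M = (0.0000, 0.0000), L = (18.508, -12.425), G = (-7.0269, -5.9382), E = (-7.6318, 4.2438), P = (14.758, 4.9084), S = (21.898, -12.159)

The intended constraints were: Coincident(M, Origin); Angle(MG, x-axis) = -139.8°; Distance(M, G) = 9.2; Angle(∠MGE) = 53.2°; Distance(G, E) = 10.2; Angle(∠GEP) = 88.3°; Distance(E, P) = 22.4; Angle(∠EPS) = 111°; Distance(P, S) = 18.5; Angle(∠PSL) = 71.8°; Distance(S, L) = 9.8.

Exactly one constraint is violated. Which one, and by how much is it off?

Distance(S, L) = 9.8 — off by 6.40.

M = (0.00, 0.00) ✓; MG at -139.8° ✓; |MG| = 9.200 ✓; ∠MGE = 53.20° ✓; |GE| = 10.20 ✓; ∠GEP = 88.30° ✓; |EP| = 22.40 ✓; ∠EPS = 111.0° ✓; |PS| = 18.50 ✓; ∠PSL = 71.79° ✓; |SL| = 3.400 ✗.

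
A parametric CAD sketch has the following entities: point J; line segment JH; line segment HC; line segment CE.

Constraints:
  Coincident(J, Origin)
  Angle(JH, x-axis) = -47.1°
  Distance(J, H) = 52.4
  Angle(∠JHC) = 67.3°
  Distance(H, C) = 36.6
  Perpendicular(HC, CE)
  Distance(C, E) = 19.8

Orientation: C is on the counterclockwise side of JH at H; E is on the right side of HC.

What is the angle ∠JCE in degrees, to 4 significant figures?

161.3°

∠JHC = 67.3°, so HC runs at -47.1° + (180° − 67.3°) = 65.60° from the x-axis; with |HC| = 36.6, C = H + 36.6·(cos 65.60°, sin 65.60°) = (50.79, -5.054). The perpendicularity gives CE at right angles to HC; with |CE| = 19.8 on the right of HC, E = C + 19.8·(0.9107, -0.4131) = (68.82, -13.23). Then cos ∠JCE = CJ·CE / (|CJ||CE|), giving 161.3°.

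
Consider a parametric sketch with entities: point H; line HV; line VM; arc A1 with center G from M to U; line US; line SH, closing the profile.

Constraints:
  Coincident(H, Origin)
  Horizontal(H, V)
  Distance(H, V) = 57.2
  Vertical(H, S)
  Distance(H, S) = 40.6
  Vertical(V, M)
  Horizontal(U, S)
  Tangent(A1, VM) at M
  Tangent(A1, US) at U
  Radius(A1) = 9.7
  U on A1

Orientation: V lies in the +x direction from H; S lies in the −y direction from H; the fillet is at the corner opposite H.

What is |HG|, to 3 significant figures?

56.7

H is at the origin; HV is horizontal with |HV| = 57.2 and V on the +x side, so V = (57.2, 0.00). H and S share the same x with |HS| = 40.6 and S on the −y side, so S = (0.00, -40.6). The virtual corner opposite H is at (57.2, -40.6). Since A1 is tangent to VM there, GM ⟂ VM and A1 meets US tangentially, so GU is at right angles to US, with radius 9.7, so the center G sits 9.7 in from both sides at G = (47.5, -30.9). Then |HG| = |G − H| = 56.7.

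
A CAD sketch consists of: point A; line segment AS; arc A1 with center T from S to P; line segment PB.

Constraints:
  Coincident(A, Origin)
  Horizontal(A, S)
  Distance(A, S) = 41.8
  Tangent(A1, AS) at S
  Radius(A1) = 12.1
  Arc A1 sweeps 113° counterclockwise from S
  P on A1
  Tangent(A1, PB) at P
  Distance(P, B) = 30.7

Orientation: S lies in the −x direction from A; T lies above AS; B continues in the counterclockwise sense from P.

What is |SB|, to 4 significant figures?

45.10

A is at the origin; A and S share the same y with |AS| = 41.8 and S on the −x side, so S = (-41.80, 0.000). Since A1 is tangent to AS there, TS ⟂ AS, so T = S + (0, 12.1) = (-41.80, 12.10). On A1, S sits at bearing -90° from T; a 113° counterclockwise sweep puts P at bearing 23°, so P = T + 12.1·(cos 23°, sin 23°) = (-30.66, 16.83). Since A1 is tangent to PB there, TP ⟂ PB, so PB runs along (−sin 23°, cos 23°); with |PB| = 30.7, B = (-42.66, 45.09). Then |SB| = |B − S| = 45.10.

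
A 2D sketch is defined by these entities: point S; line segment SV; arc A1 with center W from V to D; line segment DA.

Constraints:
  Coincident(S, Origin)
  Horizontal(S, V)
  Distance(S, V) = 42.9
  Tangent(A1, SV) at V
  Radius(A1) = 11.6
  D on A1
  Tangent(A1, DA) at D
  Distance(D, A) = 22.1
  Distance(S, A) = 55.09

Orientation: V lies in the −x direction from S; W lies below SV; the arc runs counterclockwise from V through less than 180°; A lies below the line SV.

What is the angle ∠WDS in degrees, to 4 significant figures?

12.97°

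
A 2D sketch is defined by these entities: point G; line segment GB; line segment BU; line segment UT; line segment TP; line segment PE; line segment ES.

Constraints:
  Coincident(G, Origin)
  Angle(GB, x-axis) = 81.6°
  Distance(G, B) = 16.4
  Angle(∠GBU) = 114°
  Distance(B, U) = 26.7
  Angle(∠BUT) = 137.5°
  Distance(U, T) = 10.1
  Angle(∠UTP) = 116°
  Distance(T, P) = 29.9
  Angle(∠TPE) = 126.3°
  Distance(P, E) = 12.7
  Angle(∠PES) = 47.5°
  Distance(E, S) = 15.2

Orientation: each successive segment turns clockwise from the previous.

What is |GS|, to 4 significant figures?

28.37

∠TPE = 126.3° gives PE at -144.6° from the x-axis; with |PE| = 12.7, E = (26.30, -18.42). ∠PES = 47.5° gives ES at 82.90° from the x-axis; with |ES| = 15.2, S = (28.18, -3.335). Then |GS| = |S − G| = 28.37.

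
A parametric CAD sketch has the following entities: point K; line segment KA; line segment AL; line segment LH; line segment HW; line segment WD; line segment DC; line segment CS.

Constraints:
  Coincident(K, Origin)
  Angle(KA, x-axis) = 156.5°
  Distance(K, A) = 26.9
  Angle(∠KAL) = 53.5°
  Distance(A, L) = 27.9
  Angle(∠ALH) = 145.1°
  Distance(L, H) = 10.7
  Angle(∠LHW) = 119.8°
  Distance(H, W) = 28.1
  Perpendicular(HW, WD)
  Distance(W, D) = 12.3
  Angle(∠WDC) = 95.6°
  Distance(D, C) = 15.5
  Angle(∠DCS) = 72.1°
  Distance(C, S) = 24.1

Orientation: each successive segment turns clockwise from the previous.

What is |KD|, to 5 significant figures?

12.842

K is at the origin; KA runs at 156.5° with length 26.9, so A = (-24.669, 10.726). ∠KAL = 53.5° gives AL at 30.000° from the x-axis; with |AL| = 27.9, L = (-0.50681, 24.676). ∠ALH = 145.1° gives LH at -4.9000° from the x-axis; with |LH| = 10.7, H = (10.154, 23.762). ∠LHW = 119.8° gives HW at -65.100° from the x-axis; with |HW| = 28.1, W = (21.985, -1.7255). HW is perpendicular to WD, so WD runs at -155.10°; with |WD| = 12.3, D = (10.829, -6.9043). Then |KD| = |D − K| = 12.842.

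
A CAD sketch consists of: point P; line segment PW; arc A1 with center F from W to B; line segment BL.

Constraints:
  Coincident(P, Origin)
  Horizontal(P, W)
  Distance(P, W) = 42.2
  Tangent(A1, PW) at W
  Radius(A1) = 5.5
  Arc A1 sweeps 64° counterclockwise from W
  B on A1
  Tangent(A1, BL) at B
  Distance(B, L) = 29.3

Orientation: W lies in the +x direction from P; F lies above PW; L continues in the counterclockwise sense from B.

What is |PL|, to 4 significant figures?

66.82

P is at the origin; P and W share the same y with |PW| = 42.2 and W on the +x side, so W = (42.20, 0.000). A1 meets PW tangentially, so FW is at right angles to PW, so F = W + (0, 5.5) = (42.20, 5.500). On A1, W sits at bearing -90° from F; a 64° counterclockwise sweep puts B at bearing -26°, so B = F + 5.5·(cos -26°, sin -26°) = (47.14, 3.089). Since A1 is tangent to BL there, FB ⟂ BL, so BL runs along (−sin -26°, cos -26°); with |BL| = 29.3, L = (59.99, 29.42). Then |PL| = |L − P| = 66.82.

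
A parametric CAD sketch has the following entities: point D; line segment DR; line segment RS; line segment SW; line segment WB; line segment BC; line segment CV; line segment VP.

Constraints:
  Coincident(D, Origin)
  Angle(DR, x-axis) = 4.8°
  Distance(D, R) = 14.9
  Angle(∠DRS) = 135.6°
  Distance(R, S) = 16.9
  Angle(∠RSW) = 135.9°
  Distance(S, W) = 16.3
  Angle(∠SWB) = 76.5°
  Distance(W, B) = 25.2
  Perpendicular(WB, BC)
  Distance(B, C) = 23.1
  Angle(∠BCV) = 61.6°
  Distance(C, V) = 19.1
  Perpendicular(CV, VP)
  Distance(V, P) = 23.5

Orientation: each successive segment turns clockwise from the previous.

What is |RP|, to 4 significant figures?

31.60

D is at the origin; DR runs at 4.8° with length 14.9, so R = (14.85, 1.247). ∠DRS = 135.6° gives RS at -39.60° from the x-axis; with |RS| = 16.9, S = (27.87, -9.526). ∠RSW = 135.9° gives SW at -83.70° from the x-axis; with |SW| = 16.3, W = (29.66, -25.73). ∠SWB = 76.5° gives WB at 172.8° from the x-axis; with |WB| = 25.2, B = (4.657, -22.57). WB is perpendicular to BC, so BC runs at 82.80°; with |BC| = 23.1, C = (7.552, 0.3490). ∠BCV = 61.6° gives CV at -35.60° from the x-axis; with |CV| = 19.1, V = (23.08, -10.77). CV ⟂ VP, so VP runs at -125.6°; with |VP| = 23.5, P = (9.402, -29.88). Then |RP| = |P − R| = 31.60.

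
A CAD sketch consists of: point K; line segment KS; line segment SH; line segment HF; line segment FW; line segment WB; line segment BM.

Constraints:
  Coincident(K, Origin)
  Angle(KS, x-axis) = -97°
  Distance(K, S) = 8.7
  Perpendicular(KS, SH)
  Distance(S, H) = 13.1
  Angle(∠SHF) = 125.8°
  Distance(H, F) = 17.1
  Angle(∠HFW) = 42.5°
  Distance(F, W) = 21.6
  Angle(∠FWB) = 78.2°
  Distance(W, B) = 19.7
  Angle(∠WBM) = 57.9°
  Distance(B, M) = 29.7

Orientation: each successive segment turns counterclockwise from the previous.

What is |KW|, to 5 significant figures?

2.1050

K is at the origin; KS runs at -97.0° with length 8.7, so S = (-1.0603, -8.6352). KS is perpendicular to SH, so SH runs at -7.0000°; with |SH| = 13.1, H = (11.942, -10.232). ∠SHF = 125.8° gives HF at 47.200° from the x-axis; with |HF| = 17.1, F = (23.561, 2.3151). ∠HFW = 42.5° gives FW at -175.30° from the x-axis; with |FW| = 21.6, W = (2.0332, 0.54527). Then |KW| = |W − K| = 2.1050.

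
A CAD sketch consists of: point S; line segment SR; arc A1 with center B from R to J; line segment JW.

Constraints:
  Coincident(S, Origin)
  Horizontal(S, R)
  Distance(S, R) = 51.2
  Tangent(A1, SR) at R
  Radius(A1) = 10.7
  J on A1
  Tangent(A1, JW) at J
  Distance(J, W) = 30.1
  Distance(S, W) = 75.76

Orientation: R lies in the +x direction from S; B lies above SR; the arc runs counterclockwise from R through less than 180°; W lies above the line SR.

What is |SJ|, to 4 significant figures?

62.62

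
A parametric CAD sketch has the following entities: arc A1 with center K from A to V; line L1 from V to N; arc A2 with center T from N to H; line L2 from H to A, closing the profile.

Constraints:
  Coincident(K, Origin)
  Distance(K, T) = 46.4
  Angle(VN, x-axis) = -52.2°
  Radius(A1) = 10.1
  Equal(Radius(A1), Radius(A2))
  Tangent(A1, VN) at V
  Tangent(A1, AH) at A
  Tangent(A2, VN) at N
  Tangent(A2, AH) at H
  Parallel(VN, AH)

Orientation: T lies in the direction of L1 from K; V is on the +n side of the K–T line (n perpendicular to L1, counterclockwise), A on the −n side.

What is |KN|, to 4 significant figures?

47.49

Tangency of A1 to both parallel lines with radius 10.1 puts V and A at K ± 10.1·n: V = (7.981, 6.190), A = (-7.981, -6.190). Equal radii place N and H the same way about T: N = T + 10.1·n = (36.42, -30.47), H = T − 10.1·n = (20.46, -42.85). Then |KN| = |N − K| = 47.49.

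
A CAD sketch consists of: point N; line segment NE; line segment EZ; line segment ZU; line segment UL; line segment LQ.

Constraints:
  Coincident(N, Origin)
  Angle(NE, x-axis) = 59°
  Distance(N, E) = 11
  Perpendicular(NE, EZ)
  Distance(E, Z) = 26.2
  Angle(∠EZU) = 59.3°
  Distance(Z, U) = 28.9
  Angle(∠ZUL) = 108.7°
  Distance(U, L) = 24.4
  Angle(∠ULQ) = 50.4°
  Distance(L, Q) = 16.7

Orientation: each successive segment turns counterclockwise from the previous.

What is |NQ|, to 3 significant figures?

1.73

∠ZUL = 108.7° gives UL at -19.0° from the x-axis; with |UL| = 24.4, L = (6.13, -13.9). ∠ULQ = 50.4° gives LQ at 111° from the x-axis; with |LQ| = 16.7, Q = (0.251, 1.71). Then |NQ| = |Q − N| = 1.73.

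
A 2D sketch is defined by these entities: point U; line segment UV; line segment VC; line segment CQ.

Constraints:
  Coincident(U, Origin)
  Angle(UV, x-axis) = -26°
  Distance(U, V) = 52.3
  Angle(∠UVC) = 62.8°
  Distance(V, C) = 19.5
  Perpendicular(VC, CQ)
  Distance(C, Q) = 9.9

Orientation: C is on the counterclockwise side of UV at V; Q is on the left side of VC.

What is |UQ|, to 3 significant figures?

36.9

U is at the origin; UV runs at -26.0° with length 52.3, so V = 52.3·(cos -26.0°, sin -26.0°) = (47.0, -22.9). ∠UVC = 62.8°, so VC runs at -26.0° + (180° − 62.8°) = 91.2° from the x-axis; with |VC| = 19.5, C = V + 19.5·(cos 91.2°, sin 91.2°) = (46.6, -3.43). VC is perpendicular to CQ; with |CQ| = 9.9 on the left of VC, Q = C + 9.9·(-1.00, -0.0209) = (36.7, -3.64). Then |UQ| = |Q − U| = 36.9.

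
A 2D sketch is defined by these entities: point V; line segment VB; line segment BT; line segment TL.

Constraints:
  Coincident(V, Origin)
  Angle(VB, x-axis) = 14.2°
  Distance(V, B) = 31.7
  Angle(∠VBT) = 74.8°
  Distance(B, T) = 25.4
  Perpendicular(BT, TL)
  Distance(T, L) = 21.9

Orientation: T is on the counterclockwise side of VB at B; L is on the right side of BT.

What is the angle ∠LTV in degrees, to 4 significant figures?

150.8°

∠VBT = 74.8°, so BT runs at 14.2° + (180° − 74.8°) = 119.4° from the x-axis; with |BT| = 25.4, T = B + 25.4·(cos 119.4°, sin 119.4°) = (18.26, 29.91). BT ⟂ TL; with |TL| = 21.9 on the right of BT, L = T + 21.9·(0.8712, 0.4909) = (37.34, 40.66). Then cos ∠LTV = TL·TV / (|TL||TV|), giving 150.8°.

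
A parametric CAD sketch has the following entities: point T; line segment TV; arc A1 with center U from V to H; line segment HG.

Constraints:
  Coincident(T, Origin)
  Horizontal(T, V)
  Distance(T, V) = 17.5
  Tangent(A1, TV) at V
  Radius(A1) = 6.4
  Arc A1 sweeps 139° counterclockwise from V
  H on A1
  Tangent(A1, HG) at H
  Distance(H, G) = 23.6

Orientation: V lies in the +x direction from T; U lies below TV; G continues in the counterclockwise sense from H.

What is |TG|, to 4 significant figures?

41.01

T is at the origin; TV is horizontal with |TV| = 17.5 and V on the +x side, so V = (17.50, 0.000). Tangency of A1 to TV means the radius UV is perpendicular to TV, so U = V + (0, -6.4) = (17.50, -6.400). On A1, V sits at bearing 90° from U; a 139° counterclockwise sweep puts H at bearing 229°, so H = U + 6.4·(cos 229°, sin 229°) = (13.30, -11.23). A1 meets HG tangentially, so UH is at right angles to HG, so HG runs along (−sin 229°, cos 229°); with |HG| = 23.6, G = (31.11, -26.71). Then |TG| = |G − T| = 41.01.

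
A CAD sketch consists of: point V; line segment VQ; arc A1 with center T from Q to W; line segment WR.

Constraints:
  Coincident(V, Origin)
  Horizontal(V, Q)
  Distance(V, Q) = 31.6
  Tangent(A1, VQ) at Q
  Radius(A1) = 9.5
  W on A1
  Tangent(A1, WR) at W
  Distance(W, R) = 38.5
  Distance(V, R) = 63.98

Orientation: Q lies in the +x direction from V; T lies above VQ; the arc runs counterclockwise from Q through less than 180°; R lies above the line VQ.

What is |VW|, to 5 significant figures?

42.080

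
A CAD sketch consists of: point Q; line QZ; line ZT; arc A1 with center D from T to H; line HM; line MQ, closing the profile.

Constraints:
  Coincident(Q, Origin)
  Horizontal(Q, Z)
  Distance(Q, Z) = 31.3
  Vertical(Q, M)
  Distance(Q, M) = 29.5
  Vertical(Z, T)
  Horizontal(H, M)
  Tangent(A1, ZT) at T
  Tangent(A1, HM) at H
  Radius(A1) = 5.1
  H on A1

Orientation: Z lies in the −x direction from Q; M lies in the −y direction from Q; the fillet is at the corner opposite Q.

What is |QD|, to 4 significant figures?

35.80

Q is at the origin; QZ is horizontal with |QZ| = 31.3 and Z on the −x side, so Z = (-31.30, 0.000). QM is vertical with |QM| = 29.5 and M on the −y side, so M = (0.000, -29.50). The virtual corner opposite Q is at (-31.30, -29.50). Since A1 is tangent to ZT there, DT ⟂ ZT and tangency of A1 to HM means the radius DH is perpendicular to HM, with radius 5.1, so the center D sits 5.1 in from both sides at D = (-26.20, -24.40). Then |QD| = |D − Q| = 35.80.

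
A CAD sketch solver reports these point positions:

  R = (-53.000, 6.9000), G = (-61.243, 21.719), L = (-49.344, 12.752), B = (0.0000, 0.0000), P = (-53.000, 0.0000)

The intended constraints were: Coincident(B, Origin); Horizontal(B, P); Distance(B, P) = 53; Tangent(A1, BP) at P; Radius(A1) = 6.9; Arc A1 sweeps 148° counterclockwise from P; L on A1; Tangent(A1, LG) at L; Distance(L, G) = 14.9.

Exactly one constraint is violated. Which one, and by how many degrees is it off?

Tangent(A1, LG) at L — off by 5.01°.

B = (0.00, 0.00) ✓; B.y = 0.00, P.y = 0.00 ✓; |BP| = 53.00 ✓; ∠(RP, PB) = 90.00° ✓; |RP| = 6.900 ✓; bearing(R→L) − bearing(R→P) = 148.0° ✓; |RL| = 6.900 ✓; ∠(RL, LG) = 95.01° ✗; |LG| = 14.90 ✓.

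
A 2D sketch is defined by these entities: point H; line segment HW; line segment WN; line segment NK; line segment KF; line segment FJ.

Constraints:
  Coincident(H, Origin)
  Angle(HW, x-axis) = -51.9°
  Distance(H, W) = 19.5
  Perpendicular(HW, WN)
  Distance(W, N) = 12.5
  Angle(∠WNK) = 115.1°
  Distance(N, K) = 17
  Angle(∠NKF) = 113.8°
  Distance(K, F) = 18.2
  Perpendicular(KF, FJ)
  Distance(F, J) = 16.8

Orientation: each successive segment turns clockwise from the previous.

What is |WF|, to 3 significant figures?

30.1

H is at the origin; HW runs at -51.9° with length 19.5, so W = (12.0, -15.3). The perpendicularity gives WN at right angles to HW, so WN runs at -142°; with |WN| = 12.5, N = (2.20, -23.1). ∠WNK = 115.1° gives NK at 153° from the x-axis; with |NK| = 17.0, K = (-13.0, -15.4). ∠NKF = 113.8° gives KF at 87.0° from the x-axis; with |KF| = 18.2, F = (-12.0, 2.78). Then |WF| = |F − W| = 30.1.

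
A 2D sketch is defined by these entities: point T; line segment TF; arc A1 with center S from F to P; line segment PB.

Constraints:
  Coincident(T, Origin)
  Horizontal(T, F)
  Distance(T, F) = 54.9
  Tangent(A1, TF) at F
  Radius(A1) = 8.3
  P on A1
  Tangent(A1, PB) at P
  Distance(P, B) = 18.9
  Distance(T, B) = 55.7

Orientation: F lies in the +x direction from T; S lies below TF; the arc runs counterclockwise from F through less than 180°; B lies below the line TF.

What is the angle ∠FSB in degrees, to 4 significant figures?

161.2°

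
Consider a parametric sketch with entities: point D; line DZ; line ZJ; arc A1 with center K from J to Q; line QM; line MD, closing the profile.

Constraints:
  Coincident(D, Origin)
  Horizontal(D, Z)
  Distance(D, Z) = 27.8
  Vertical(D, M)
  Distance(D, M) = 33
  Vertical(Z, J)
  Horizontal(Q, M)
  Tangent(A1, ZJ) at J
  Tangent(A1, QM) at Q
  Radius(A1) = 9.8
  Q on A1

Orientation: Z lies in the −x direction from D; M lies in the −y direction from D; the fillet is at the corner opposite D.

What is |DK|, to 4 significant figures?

29.36

D is at the origin; D and Z share the same y with |DZ| = 27.8 and Z on the −x side, so Z = (-27.80, 0.000). DM is vertical with |DM| = 33.0 and M on the −y side, so M = (0.000, -33.00). The virtual corner opposite D is at (-27.80, -33.00). Since A1 is tangent to ZJ there, KJ ⟂ ZJ and since A1 is tangent to QM there, KQ ⟂ QM, with radius 9.8, so the center K sits 9.8 in from both sides at K = (-18.00, -23.20). Then |DK| = |K − D| = 29.36.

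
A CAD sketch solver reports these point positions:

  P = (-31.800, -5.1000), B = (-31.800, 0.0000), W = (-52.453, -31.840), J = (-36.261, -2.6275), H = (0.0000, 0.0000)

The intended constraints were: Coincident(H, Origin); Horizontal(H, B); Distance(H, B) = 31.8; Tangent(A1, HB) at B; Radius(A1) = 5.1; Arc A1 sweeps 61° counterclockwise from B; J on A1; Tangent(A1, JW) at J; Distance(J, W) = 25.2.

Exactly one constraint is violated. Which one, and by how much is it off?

Distance(J, W) = 25.2 — off by 8.20.

H = (0.00, 0.00) ✓; H.y = 0.00, B.y = 0.00 ✓; |HB| = 31.80 ✓; ∠(PB, BH) = 90.00° ✓; |PB| = 5.100 ✓; bearing(P→J) − bearing(P→B) = 61.00° ✓; |PJ| = 5.100 ✓; ∠(PJ, JW) = 90.00° ✓; |JW| = 33.40 ✗.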